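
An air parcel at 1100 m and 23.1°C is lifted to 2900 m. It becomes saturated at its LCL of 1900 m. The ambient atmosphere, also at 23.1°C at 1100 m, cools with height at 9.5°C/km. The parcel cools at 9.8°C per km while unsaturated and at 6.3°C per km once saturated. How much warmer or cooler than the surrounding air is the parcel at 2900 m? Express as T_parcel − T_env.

+2.96°C (parcel warmer than environment)

Parcel:
  Dry to 1900 m: -9.8 × 0.8 km = -7.84°C, so T = 15.26°C.
  Saturated to 2900 m: -6.3 × 1 km = -6.3°C, so T = 8.96°C.
Environment:
  Environment to 2900 m: -9.5 × 1.8 km = -17.1°C, so T = 6°C.
T_parcel − T_env = 8.96 − 6 = +2.96°C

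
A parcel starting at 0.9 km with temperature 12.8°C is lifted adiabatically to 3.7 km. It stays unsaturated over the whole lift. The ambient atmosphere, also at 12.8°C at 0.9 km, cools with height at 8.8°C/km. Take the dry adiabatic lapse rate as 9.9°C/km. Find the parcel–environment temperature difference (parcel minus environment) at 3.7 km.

-3.08°C (parcel cooler than environment)

Parcel:
  900 → 3700 m (dry, 9.9°C/km): ΔT = -9.9 × 2.8 = -27.72°C → T = -14.92°C
Environment:
  900 → 3700 m (environment, 8.8°C/km): ΔT = -8.8 × 2.8 = -24.64°C → T = -11.84°C
T_parcel − T_env = -14.92 − (-11.84) = -3.08°C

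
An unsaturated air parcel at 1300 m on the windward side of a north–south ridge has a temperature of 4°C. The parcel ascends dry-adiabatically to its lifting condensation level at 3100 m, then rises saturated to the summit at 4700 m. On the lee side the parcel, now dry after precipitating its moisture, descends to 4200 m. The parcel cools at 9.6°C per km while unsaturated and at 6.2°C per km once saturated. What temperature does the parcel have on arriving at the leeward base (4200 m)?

1300–3100 m, dry: Δz = 1.8 km ⇒ ΔT = -17.28°C; T = -13.28°C
3100–4700 m, saturated: Δz = 1.6 km ⇒ ΔT = -9.92°C; T = -23.2°C
4700–4200 m, dry descent: Δz = 0.5 km ⇒ ΔT = +4.8°C; T = -18.4°C

-18.4°C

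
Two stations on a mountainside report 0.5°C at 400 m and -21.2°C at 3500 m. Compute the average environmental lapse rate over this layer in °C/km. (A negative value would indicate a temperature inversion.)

7°C/km

Γ = −ΔT/Δz = (0.5 − (-21.2)) / (3500 − 400) m
  = 21.7°C / 3.1 km = 7°C/km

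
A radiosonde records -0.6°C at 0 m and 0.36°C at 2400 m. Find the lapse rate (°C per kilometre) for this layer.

-0.4°C/km

Γ = −ΔT/Δz = (-0.6 − 0.36) / (2400 − 0) m
  = -0.96°C / 2.4 km = -0.4°C/km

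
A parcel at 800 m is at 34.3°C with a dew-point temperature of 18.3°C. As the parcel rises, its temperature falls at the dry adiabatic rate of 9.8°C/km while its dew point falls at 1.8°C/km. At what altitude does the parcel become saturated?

2800 m

T and T_d converge at 9.8 − 1.8 = 8°C per km
Height above start = (34.3 − 18.3) / 8 = 2 km
LCL altitude = 800 m + 2000 m = 2800 m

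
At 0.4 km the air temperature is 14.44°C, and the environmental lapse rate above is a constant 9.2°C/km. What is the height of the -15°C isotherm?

3.6 km

Height above start = (14.44 − (-15)) / 9.2 = 3.2 km
Altitude = 400 m + 3200 m = 3600 m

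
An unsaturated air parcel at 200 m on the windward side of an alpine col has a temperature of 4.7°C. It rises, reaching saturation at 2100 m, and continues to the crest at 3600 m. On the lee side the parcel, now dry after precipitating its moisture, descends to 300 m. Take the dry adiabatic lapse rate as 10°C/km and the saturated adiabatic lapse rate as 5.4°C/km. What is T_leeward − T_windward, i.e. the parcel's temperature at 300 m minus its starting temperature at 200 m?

+5.9°C

200 → 2100 m (dry, 10°C/km): ΔT = -10 × 1.9 = -19°C → T = -14.3°C
2100 → 3600 m (saturated, 5.4°C/km): ΔT = -5.4 × 1.5 = -8.1°C → T = -22.4°C
3600 → 300 m (dry descent, 10°C/km): ΔT = +10 × 3.3 = +33°C → T = 10.6°C
Net change vs windward start: 10.6 − 4.7 = +5.9°C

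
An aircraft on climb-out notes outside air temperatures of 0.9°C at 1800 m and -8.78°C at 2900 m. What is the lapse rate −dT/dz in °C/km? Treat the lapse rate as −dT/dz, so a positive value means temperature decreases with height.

Γ = −ΔT/Δz = (0.9 − (-8.78)) / (2900 − 1800) m
  = 9.68°C / 1.1 km = 8.8°C/km

8.8°C/km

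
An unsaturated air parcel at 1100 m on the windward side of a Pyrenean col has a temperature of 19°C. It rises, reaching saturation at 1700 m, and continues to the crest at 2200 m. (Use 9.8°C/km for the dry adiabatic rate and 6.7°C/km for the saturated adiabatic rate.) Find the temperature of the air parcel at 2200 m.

Dry to 1700 m: -9.8 × 0.6 km = -5.88°C, so T = 13.12°C.
Saturated to 2200 m: -6.7 × 0.5 km = -3.35°C, so T = 9.77°C.

9.77°C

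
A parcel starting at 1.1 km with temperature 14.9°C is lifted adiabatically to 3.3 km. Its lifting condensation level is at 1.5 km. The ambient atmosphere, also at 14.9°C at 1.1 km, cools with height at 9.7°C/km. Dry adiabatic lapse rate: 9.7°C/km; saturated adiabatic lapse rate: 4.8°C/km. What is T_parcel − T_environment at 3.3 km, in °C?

+8.82°C (parcel warmer than environment)

Parcel:
  1100–1500 m, dry: Δz = 0.4 km ⇒ ΔT = -3.88°C; T = 11.02°C
  1500–3300 m, saturated: Δz = 1.8 km ⇒ ΔT = -8.64°C; T = 2.38°C
Environment:
  1100–3300 m, environment: Δz = 2.2 km ⇒ ΔT = -21.34°C; T = -6.44°C
T_parcel − T_env = 2.38 − (-6.44) = +8.82°C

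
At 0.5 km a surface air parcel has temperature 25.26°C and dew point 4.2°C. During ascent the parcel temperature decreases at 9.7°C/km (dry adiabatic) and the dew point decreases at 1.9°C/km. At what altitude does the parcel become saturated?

T and T_d converge at 9.7 − 1.9 = 7.8°C per km
Height above start = (25.26 − 4.2) / 7.8 = 2.7 km
LCL altitude = 500 m + 2700 m = 3200 m

3.2 km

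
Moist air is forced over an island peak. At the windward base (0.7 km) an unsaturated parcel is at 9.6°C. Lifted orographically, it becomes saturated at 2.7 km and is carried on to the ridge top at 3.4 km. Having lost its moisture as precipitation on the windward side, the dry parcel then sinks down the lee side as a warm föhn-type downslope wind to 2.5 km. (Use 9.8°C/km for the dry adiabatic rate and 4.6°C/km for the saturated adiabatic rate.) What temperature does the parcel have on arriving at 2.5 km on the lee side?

-4.4°C

700–2700 m, dry: Δz = 2 km ⇒ ΔT = -19.6°C; T = -10°C
2700–3400 m, saturated: Δz = 0.7 km ⇒ ΔT = -3.22°C; T = -13.22°C
3400–2500 m, dry descent: Δz = 0.9 km ⇒ ΔT = +8.82°C; T = -4.4°C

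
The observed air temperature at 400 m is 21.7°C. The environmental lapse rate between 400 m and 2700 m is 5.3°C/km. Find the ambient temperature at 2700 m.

400 → 2700 m (environmental, 5.3°C/km): ΔT = -5.3 × 2.3 = -12.19°C → T = 9.51°C

9.51°C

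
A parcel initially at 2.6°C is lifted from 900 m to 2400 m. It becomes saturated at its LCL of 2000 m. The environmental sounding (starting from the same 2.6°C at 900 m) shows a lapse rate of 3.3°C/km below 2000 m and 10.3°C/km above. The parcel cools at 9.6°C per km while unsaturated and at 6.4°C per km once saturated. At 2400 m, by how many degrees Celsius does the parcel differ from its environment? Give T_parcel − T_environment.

-5.37°C (parcel cooler than environment)

Parcel:
  900 → 2000 m (dry, 9.6°C/km): ΔT = -9.6 × 1.1 = -10.56°C → T = -7.96°C
  2000 → 2400 m (saturated, 6.4°C/km): ΔT = -6.4 × 0.4 = -2.56°C → T = -10.52°C
Environment:
  900 → 2000 m (environment, lower layer, 3.3°C/km): ΔT = -3.3 × 1.1 = -3.63°C → T = -1.03°C
  2000 → 2400 m (environment, upper layer, 10.3°C/km): ΔT = -10.3 × 0.4 = -4.12°C → T = -5.15°C
T_parcel − T_env = -10.52 − (-5.15) = -5.37°C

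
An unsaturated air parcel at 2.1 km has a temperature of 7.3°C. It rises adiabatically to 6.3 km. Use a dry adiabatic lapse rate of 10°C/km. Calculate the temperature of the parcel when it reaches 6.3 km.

-34.7°C

2100 → 6300 m (dry adiabatic, 10°C/km): ΔT = -10 × 4.2 = -42°C → T = -34.7°C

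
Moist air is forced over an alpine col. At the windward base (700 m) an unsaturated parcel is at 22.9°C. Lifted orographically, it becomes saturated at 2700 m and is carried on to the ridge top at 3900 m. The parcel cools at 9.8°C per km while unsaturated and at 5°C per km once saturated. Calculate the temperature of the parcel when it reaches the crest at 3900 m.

-2.7°C

700–2700 m, dry: Δz = 2 km ⇒ ΔT = -19.6°C; T = 3.3°C
2700–3900 m, saturated: Δz = 1.2 km ⇒ ΔT = -6°C; T = -2.7°C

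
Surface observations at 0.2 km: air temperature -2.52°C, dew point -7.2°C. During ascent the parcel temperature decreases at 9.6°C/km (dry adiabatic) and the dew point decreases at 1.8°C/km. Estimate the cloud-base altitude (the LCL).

T and T_d converge at 9.6 − 1.8 = 7.8°C per km
Height above start = (-2.52 − (-7.2)) / 7.8 = 0.6 km
LCL altitude = 200 m + 600 m = 800 m

0.8 km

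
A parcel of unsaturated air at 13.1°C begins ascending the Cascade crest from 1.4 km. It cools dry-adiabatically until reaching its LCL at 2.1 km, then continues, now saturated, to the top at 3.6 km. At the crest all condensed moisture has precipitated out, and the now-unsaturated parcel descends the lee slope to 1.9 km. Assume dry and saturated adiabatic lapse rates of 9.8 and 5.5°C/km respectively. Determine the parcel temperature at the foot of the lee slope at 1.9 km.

14.65°C

1400 → 2100 m (dry, 9.8°C/km): ΔT = -9.8 × 0.7 = -6.86°C → T = 6.24°C
2100 → 3600 m (saturated, 5.5°C/km): ΔT = -5.5 × 1.5 = -8.25°C → T = -2.01°C
3600 → 1900 m (dry descent, 9.8°C/km): ΔT = +9.8 × 1.7 = +16.66°C → T = 14.65°C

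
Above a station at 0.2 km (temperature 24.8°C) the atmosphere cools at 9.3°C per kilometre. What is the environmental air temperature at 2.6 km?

2.48°C

200 → 2600 m (environmental, 9.3°C/km): ΔT = -9.3 × 2.4 = -22.32°C → T = 2.48°C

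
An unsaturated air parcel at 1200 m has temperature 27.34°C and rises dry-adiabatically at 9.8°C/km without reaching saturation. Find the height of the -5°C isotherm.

Height above start = (27.34 − (-5)) / 9.8 = 3.3 km
Altitude = 1200 m + 3300 m = 4500 m

4500 m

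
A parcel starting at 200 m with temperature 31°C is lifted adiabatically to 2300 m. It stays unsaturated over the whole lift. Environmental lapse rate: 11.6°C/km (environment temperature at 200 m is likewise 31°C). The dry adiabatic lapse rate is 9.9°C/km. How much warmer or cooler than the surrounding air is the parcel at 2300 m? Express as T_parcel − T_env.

+3.57°C (parcel warmer than environment)

Parcel:
  200 → 2300 m (dry, 9.9°C/km): ΔT = -9.9 × 2.1 = -20.79°C → T = 10.21°C
Environment:
  200 → 2300 m (environment, 11.6°C/km): ΔT = -11.6 × 2.1 = -24.36°C → T = 6.64°C
T_parcel − T_env = 10.21 − 6.64 = +3.57°C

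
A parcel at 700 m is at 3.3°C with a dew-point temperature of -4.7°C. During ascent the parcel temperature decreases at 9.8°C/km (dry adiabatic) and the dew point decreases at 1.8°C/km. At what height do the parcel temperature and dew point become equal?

T and T_d converge at 9.8 − 1.8 = 8°C per km
Height above start = (3.3 − (-4.7)) / 8 = 1 km
LCL altitude = 700 m + 1000 m = 1700 m

1700 m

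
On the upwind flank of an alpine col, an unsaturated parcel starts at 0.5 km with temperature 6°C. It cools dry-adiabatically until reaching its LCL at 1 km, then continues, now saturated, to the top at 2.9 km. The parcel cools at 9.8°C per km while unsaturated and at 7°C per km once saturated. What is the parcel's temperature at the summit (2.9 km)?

-12.2°C

500–1000 m, dry: Δz = 0.5 km ⇒ ΔT = -4.9°C; T = 1.1°C
1000–2900 m, saturated: Δz = 1.9 km ⇒ ΔT = -13.3°C; T = -12.2°C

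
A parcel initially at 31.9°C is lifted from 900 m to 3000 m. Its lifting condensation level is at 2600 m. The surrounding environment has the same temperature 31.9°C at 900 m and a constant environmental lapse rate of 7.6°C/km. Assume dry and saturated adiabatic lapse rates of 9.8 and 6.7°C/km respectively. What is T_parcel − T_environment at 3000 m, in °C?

Parcel:
  From 900 m to 2600 m (dry): cools by 9.8 × 1.7 = 16.66°C, giving 15.24°C.
  From 2600 m to 3000 m (saturated): cools by 6.7 × 0.4 = 2.68°C, giving 12.56°C.
Environment:
  From 900 m to 3000 m (environment): cools by 7.6 × 2.1 = 15.96°C, giving 15.94°C.
T_parcel − T_env = 12.56 − 15.94 = -3.38°C

-3.38°C (parcel cooler than environment)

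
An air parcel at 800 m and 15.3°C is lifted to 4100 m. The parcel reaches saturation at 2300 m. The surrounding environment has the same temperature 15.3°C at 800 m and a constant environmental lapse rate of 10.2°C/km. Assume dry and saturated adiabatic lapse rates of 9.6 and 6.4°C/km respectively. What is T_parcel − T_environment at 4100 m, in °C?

Parcel:
  800–2300 m, dry: Δz = 1.5 km ⇒ ΔT = -14.4°C; T = 0.9°C
  2300–4100 m, saturated: Δz = 1.8 km ⇒ ΔT = -11.52°C; T = -10.62°C
Environment:
  800–4100 m, environment: Δz = 3.3 km ⇒ ΔT = -33.66°C; T = -18.36°C
T_parcel − T_env = -10.62 − (-18.36) = +7.74°C

+7.74°C (parcel warmer than environment)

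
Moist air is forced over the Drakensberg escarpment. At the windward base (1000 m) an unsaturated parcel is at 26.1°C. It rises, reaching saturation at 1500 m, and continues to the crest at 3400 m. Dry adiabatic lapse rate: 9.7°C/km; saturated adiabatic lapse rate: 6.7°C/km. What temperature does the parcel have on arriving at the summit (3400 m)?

8.52°C

1000 → 1500 m (dry, 9.7°C/km): ΔT = -9.7 × 0.5 = -4.85°C → T = 21.25°C
1500 → 3400 m (saturated, 6.7°C/km): ΔT = -6.7 × 1.9 = -12.73°C → T = 8.52°C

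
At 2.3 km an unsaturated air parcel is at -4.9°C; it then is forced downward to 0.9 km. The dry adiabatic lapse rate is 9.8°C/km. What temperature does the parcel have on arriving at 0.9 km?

8.82°C

From 2300 m to 900 m (dry adiabatic): warms by 9.8 × 1.4 = 13.72°C, giving 8.82°C.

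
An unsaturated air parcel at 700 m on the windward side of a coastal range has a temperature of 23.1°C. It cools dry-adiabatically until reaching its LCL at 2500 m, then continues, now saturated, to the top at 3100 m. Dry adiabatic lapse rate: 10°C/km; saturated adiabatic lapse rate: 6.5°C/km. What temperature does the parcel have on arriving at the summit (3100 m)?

700–2500 m, dry: Δz = 1.8 km ⇒ ΔT = -18°C; T = 5.1°C
2500–3100 m, saturated: Δz = 0.6 km ⇒ ΔT = -3.9°C; T = 1.2°C

1.2°C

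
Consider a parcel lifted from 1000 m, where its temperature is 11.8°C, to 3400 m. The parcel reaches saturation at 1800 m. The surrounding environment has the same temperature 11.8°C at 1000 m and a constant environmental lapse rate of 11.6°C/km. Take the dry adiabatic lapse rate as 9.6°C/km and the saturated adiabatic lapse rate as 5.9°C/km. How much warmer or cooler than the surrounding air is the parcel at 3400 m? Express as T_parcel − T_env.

+10.72°C (parcel warmer than environment)

Parcel:
  1000 → 1800 m (dry, 9.6°C/km): ΔT = -9.6 × 0.8 = -7.68°C → T = 4.12°C
  1800 → 3400 m (saturated, 5.9°C/km): ΔT = -5.9 × 1.6 = -9.44°C → T = -5.32°C
Environment:
  1000 → 3400 m (environment, 11.6°C/km): ΔT = -11.6 × 2.4 = -27.84°C → T = -16.04°C
T_parcel − T_env = -5.32 − (-16.04) = +10.72°C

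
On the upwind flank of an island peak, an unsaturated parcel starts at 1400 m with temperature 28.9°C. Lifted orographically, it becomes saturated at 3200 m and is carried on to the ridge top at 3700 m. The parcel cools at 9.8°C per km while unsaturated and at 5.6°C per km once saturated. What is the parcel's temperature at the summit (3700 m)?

1400 → 3200 m (dry, 9.8°C/km): ΔT = -9.8 × 1.8 = -17.64°C → T = 11.26°C
3200 → 3700 m (saturated, 5.6°C/km): ΔT = -5.6 × 0.5 = -2.8°C → T = 8.46°C

8.46°C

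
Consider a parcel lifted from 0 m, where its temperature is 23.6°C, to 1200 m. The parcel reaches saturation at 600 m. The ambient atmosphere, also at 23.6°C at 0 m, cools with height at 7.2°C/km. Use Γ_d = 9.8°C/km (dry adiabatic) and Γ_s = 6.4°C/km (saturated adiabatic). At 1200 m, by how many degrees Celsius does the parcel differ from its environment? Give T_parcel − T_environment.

-1.08°C (parcel cooler than environment)

Parcel:
  From 0 m to 600 m (dry): cools by 9.8 × 0.6 = 5.88°C, giving 17.72°C.
  From 600 m to 1200 m (saturated): cools by 6.4 × 0.6 = 3.84°C, giving 13.88°C.
Environment:
  From 0 m to 1200 m (environment): cools by 7.2 × 1.2 = 8.64°C, giving 14.96°C.
T_parcel − T_env = 13.88 − 14.96 = -1.08°C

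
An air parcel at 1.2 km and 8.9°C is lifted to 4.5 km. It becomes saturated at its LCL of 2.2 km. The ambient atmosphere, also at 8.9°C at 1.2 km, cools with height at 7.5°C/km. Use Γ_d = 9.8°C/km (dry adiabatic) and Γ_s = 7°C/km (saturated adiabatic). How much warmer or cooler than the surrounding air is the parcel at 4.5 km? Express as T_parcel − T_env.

-1.15°C (parcel cooler than environment)

Parcel:
  1200–2200 m, dry: Δz = 1 km ⇒ ΔT = -9.8°C; T = -0.9°C
  2200–4500 m, saturated: Δz = 2.3 km ⇒ ΔT = -16.1°C; T = -17°C
Environment:
  1200–4500 m, environment: Δz = 3.3 km ⇒ ΔT = -24.75°C; T = -15.85°C
T_parcel − T_env = -17 − (-15.85) = -1.15°C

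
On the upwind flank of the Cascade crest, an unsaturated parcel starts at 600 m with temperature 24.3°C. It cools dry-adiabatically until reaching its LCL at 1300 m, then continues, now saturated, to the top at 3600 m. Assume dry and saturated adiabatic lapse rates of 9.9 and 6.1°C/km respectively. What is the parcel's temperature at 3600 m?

3.34°C

600 → 1300 m (dry, 9.9°C/km): ΔT = -9.9 × 0.7 = -6.93°C → T = 17.37°C
1300 → 3600 m (saturated, 6.1°C/km): ΔT = -6.1 × 2.3 = -14.03°C → T = 3.34°C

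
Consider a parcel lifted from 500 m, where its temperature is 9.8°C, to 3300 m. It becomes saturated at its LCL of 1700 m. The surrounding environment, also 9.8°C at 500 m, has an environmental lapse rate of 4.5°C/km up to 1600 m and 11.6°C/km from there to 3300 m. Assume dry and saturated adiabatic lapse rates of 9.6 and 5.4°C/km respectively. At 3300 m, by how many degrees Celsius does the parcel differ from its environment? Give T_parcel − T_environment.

Parcel:
  From 500 m to 1700 m (dry): cools by 9.6 × 1.2 = 11.52°C, giving -1.72°C.
  From 1700 m to 3300 m (saturated): cools by 5.4 × 1.6 = 8.64°C, giving -10.36°C.
Environment:
  From 500 m to 1600 m (environment, lower layer): cools by 4.5 × 1.1 = 4.95°C, giving 4.85°C.
  From 1600 m to 3300 m (environment, upper layer): cools by 11.6 × 1.7 = 19.72°C, giving -14.87°C.
T_parcel − T_env = -10.36 − (-14.87) = +4.51°C

+4.51°C (parcel warmer than environment)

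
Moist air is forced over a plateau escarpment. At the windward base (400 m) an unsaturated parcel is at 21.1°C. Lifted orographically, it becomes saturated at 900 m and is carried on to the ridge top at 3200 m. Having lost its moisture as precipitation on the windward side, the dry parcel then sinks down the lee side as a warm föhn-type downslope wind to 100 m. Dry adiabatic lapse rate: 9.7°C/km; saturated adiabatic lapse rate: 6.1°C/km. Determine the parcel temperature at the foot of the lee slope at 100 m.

Dry to 900 m: -9.7 × 0.5 km = -4.85°C, so T = 16.25°C.
Saturated to 3200 m: -6.1 × 2.3 km = -14.03°C, so T = 2.22°C.
Dry descent to 100 m: +9.7 × 3.1 km = +30.07°C, so T = 32.29°C.

32.29°C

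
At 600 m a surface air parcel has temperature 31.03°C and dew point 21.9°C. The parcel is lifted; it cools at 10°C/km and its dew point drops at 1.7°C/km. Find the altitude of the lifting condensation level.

1700 m

T and T_d converge at 10 − 1.7 = 8.3°C per km
Height above start = (31.03 − 21.9) / 8.3 = 1.1 km
LCL altitude = 600 m + 1100 m = 1700 m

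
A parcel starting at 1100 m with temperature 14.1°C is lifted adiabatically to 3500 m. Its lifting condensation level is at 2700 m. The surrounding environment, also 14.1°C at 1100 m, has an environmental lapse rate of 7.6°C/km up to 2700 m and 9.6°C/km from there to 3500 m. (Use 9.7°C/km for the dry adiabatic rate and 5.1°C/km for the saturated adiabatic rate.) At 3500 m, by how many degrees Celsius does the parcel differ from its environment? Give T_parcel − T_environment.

Parcel:
  Dry to 2700 m: -9.7 × 1.6 km = -15.52°C, so T = -1.42°C.
  Saturated to 3500 m: -5.1 × 0.8 km = -4.08°C, so T = -5.5°C.
Environment:
  Environment, lower layer to 2700 m: -7.6 × 1.6 km = -12.16°C, so T = 1.94°C.
  Environment, upper layer to 3500 m: -9.6 × 0.8 km = -7.68°C, so T = -5.74°C.
T_parcel − T_env = -5.5 − (-5.74) = +0.24°C

+0.24°C (parcel warmer than environment)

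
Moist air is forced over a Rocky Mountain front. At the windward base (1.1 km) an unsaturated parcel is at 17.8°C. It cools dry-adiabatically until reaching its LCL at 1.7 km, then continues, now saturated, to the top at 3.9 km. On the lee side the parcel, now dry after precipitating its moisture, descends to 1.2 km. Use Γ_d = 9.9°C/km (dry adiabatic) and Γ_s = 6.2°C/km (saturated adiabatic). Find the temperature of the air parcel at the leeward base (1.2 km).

24.95°C

1100–1700 m, dry: Δz = 0.6 km ⇒ ΔT = -5.94°C; T = 11.86°C
1700–3900 m, saturated: Δz = 2.2 km ⇒ ΔT = -13.64°C; T = -1.78°C
3900–1200 m, dry descent: Δz = 2.7 km ⇒ ΔT = +26.73°C; T = 24.95°C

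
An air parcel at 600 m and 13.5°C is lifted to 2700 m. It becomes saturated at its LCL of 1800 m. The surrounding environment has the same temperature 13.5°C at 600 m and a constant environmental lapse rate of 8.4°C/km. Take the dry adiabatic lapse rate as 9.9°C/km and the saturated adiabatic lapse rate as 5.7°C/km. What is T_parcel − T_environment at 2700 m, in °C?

+0.63°C (parcel warmer than environment)

Parcel:
  Dry to 1800 m: -9.9 × 1.2 km = -11.88°C, so T = 1.62°C.
  Saturated to 2700 m: -5.7 × 0.9 km = -5.13°C, so T = -3.51°C.
Environment:
  Environment to 2700 m: -8.4 × 2.1 km = -17.64°C, so T = -4.14°C.
T_parcel − T_env = -3.51 − (-4.14) = +0.63°C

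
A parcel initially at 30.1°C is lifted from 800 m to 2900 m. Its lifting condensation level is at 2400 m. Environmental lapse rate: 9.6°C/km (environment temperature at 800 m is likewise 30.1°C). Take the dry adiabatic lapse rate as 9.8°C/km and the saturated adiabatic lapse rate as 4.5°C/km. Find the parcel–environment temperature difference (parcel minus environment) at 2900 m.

+2.23°C (parcel warmer than environment)

Parcel:
  Dry to 2400 m: -9.8 × 1.6 km = -15.68°C, so T = 14.42°C.
  Saturated to 2900 m: -4.5 × 0.5 km = -2.25°C, so T = 12.17°C.
Environment:
  Environment to 2900 m: -9.6 × 2.1 km = -20.16°C, so T = 9.94°C.
T_parcel − T_env = 12.17 − 9.94 = +2.23°C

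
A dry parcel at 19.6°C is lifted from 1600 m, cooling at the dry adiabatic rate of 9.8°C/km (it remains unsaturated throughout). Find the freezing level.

3600 m

Height above start = (19.6 − 0) / 9.8 = 2 km
Altitude = 1600 m + 2000 m = 3600 m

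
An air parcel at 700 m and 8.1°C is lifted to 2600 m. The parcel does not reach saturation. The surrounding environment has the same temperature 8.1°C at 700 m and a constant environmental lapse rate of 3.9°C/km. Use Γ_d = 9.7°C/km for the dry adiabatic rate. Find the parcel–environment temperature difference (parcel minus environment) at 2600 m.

-11.02°C (parcel cooler than environment)

Parcel:
  Dry to 2600 m: -9.7 × 1.9 km = -18.43°C, so T = -10.33°C.
Environment:
  Environment to 2600 m: -3.9 × 1.9 km = -7.41°C, so T = 0.69°C.
T_parcel − T_env = -10.33 − 0.69 = -11.02°C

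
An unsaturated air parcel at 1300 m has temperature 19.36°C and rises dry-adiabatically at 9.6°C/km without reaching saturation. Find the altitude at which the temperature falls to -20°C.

5400 m

Height above start = (19.36 − (-20)) / 9.6 = 4.1 km
Altitude = 1300 m + 4100 m = 5400 m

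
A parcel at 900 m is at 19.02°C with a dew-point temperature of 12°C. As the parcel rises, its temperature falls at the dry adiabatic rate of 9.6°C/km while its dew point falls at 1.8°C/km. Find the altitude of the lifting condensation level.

T and T_d converge at 9.6 − 1.8 = 7.8°C per km
Height above start = (19.02 − 12) / 7.8 = 0.9 km
LCL altitude = 900 m + 900 m = 1800 m

1800 m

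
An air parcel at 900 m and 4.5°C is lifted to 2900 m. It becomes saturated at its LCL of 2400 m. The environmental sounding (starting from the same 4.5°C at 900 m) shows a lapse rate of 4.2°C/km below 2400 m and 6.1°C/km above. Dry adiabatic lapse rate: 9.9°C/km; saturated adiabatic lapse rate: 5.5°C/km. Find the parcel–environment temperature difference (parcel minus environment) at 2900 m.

-8.25°C (parcel cooler than environment)

Parcel:
  Dry to 2400 m: -9.9 × 1.5 km = -14.85°C, so T = -10.35°C.
  Saturated to 2900 m: -5.5 × 0.5 km = -2.75°C, so T = -13.1°C.
Environment:
  Environment, lower layer to 2400 m: -4.2 × 1.5 km = -6.3°C, so T = -1.8°C.
  Environment, upper layer to 2900 m: -6.1 × 0.5 km = -3.05°C, so T = -4.85°C.
T_parcel − T_env = -13.1 − (-4.85) = -8.25°C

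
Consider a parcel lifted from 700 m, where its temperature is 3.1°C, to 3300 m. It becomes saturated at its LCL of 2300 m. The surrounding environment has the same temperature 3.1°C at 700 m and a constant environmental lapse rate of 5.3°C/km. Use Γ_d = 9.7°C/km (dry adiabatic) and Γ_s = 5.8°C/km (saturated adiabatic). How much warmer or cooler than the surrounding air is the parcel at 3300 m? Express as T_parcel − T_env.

-7.54°C (parcel cooler than environment)

Parcel:
  From 700 m to 2300 m (dry): cools by 9.7 × 1.6 = 15.52°C, giving -12.42°C.
  From 2300 m to 3300 m (saturated): cools by 5.8 × 1 = 5.8°C, giving -18.22°C.
Environment:
  From 700 m to 3300 m (environment): cools by 5.3 × 2.6 = 13.78°C, giving -10.68°C.
T_parcel − T_env = -18.22 − (-10.68) = -7.54°C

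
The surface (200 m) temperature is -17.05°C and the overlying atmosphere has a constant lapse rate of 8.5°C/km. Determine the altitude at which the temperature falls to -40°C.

2900 m

Height above start = (-17.05 − (-40)) / 8.5 = 2.7 km
Altitude = 200 m + 2700 m = 2900 m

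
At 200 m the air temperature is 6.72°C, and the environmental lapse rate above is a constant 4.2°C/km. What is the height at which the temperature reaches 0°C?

Height above start = (6.72 − 0) / 4.2 = 1.6 km
Altitude = 200 m + 1600 m = 1800 m

1800 m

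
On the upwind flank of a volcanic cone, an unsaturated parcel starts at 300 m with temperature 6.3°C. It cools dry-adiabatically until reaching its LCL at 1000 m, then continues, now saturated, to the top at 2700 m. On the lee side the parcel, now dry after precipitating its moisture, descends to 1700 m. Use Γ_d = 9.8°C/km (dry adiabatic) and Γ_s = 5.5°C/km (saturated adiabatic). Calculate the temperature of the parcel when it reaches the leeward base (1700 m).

Dry to 1000 m: -9.8 × 0.7 km = -6.86°C, so T = -0.56°C.
Saturated to 2700 m: -5.5 × 1.7 km = -9.35°C, so T = -9.91°C.
Dry descent to 1700 m: +9.8 × 1 km = +9.8°C, so T = -0.11°C.

-0.11°C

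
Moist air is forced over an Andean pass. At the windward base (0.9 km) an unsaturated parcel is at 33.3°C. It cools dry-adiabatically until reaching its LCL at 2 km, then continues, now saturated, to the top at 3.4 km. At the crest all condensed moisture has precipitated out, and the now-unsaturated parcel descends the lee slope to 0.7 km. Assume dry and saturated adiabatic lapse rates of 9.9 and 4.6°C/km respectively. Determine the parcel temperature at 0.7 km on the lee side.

From 900 m to 2000 m (dry): cools by 9.9 × 1.1 = 10.89°C, giving 22.41°C.
From 2000 m to 3400 m (saturated): cools by 4.6 × 1.4 = 6.44°C, giving 15.97°C.
From 3400 m to 700 m (dry descent): warms by 9.9 × 2.7 = 26.73°C, giving 42.7°C.

42.7°C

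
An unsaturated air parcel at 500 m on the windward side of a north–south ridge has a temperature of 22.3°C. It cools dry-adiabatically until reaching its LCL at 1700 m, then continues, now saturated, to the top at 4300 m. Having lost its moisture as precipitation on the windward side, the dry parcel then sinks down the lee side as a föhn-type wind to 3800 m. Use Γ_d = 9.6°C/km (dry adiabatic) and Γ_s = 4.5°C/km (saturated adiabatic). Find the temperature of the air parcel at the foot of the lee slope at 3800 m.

500 → 1700 m (dry, 9.6°C/km): ΔT = -9.6 × 1.2 = -11.52°C → T = 10.78°C
1700 → 4300 m (saturated, 4.5°C/km): ΔT = -4.5 × 2.6 = -11.7°C → T = -0.92°C
4300 → 3800 m (dry descent, 9.6°C/km): ΔT = +9.6 × 0.5 = +4.8°C → T = 3.88°C

3.88°C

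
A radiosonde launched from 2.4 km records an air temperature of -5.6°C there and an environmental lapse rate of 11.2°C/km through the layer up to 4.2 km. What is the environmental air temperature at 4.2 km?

Environmental to 4200 m: -11.2 × 1.8 km = -20.16°C, so T = -25.76°C.

-25.76°C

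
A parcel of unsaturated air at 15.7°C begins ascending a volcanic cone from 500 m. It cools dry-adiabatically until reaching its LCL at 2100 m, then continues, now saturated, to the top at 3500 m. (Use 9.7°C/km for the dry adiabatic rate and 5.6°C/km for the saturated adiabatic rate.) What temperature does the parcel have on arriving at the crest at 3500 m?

-7.66°C

Dry to 2100 m: -9.7 × 1.6 km = -15.52°C, so T = 0.18°C.
Saturated to 3500 m: -5.6 × 1.4 km = -7.84°C, so T = -7.66°C.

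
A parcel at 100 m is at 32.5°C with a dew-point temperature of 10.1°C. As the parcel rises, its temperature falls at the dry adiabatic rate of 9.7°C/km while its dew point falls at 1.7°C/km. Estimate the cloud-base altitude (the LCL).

T and T_d converge at 9.7 − 1.7 = 8°C per km
Height above start = (32.5 − 10.1) / 8 = 2.8 km
LCL altitude = 100 m + 2800 m = 2900 m

2900 m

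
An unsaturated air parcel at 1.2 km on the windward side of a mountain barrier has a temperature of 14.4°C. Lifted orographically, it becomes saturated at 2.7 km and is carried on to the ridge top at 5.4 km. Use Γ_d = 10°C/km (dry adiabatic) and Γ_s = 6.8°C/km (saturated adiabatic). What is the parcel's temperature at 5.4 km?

1200–2700 m, dry: Δz = 1.5 km ⇒ ΔT = -15°C; T = -0.6°C
2700–5400 m, saturated: Δz = 2.7 km ⇒ ΔT = -18.36°C; T = -18.96°C

-18.96°C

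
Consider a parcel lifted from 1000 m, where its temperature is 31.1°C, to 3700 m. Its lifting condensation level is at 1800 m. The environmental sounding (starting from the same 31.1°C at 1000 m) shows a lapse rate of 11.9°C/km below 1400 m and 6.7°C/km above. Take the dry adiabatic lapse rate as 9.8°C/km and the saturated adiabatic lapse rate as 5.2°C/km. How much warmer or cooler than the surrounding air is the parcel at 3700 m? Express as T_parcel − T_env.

Parcel:
  1000–1800 m, dry: Δz = 0.8 km ⇒ ΔT = -7.84°C; T = 23.26°C
  1800–3700 m, saturated: Δz = 1.9 km ⇒ ΔT = -9.88°C; T = 13.38°C
Environment:
  1000–1400 m, environment, lower layer: Δz = 0.4 km ⇒ ΔT = -4.76°C; T = 26.34°C
  1400–3700 m, environment, upper layer: Δz = 2.3 km ⇒ ΔT = -15.41°C; T = 10.93°C
T_parcel − T_env = 13.38 − 10.93 = +2.45°C

+2.45°C (parcel warmer than environment)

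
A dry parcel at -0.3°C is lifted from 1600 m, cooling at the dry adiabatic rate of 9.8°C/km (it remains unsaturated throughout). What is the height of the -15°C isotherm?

Height above start = (-0.3 − (-15)) / 9.8 = 1.5 km
Altitude = 1600 m + 1500 m = 3100 m

3100 m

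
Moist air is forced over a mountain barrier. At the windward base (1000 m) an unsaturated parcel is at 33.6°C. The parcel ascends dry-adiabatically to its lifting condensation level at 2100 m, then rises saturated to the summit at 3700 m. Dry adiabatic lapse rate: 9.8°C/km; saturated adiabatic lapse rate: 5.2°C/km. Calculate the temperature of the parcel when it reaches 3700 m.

From 1000 m to 2100 m (dry): cools by 9.8 × 1.1 = 10.78°C, giving 22.82°C.
From 2100 m to 3700 m (saturated): cools by 5.2 × 1.6 = 8.32°C, giving 14.5°C.

14.5°C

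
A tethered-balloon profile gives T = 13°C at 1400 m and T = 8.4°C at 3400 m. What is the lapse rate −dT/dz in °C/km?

Γ = −ΔT/Δz = (13 − 8.4) / (3400 − 1400) m
  = 4.6°C / 2 km = 2.3°C/km

2.3°C/km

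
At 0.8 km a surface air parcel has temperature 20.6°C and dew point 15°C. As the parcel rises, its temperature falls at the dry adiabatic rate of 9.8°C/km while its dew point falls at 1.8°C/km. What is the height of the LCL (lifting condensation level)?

T and T_d converge at 9.8 − 1.8 = 8°C per km
Height above start = (20.6 − 15) / 8 = 0.7 km
LCL altitude = 800 m + 700 m = 1500 m

1.5 km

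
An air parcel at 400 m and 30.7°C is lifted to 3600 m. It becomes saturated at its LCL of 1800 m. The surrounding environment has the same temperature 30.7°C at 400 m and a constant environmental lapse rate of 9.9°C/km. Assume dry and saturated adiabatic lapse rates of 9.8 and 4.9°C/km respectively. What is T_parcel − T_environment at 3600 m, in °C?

+9.14°C (parcel warmer than environment)

Parcel:
  Dry to 1800 m: -9.8 × 1.4 km = -13.72°C, so T = 16.98°C.
  Saturated to 3600 m: -4.9 × 1.8 km = -8.82°C, so T = 8.16°C.
Environment:
  Environment to 3600 m: -9.9 × 3.2 km = -31.68°C, so T = -0.98°C.
T_parcel − T_env = 8.16 − (-0.98) = +9.14°C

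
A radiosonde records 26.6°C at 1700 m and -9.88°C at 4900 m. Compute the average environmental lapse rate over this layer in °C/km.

11.4°C/km

Γ = −ΔT/Δz = (26.6 − (-9.88)) / (4900 − 1700) m
  = 36.48°C / 3.2 km = 11.4°C/km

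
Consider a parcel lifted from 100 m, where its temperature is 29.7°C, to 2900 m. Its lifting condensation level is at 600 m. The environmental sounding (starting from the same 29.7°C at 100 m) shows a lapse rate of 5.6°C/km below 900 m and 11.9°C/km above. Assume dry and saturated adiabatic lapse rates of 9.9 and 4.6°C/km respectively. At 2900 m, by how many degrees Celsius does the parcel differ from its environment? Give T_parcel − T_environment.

Parcel:
  100–600 m, dry: Δz = 0.5 km ⇒ ΔT = -4.95°C; T = 24.75°C
  600–2900 m, saturated: Δz = 2.3 km ⇒ ΔT = -10.58°C; T = 14.17°C
Environment:
  100–900 m, environment, lower layer: Δz = 0.8 km ⇒ ΔT = -4.48°C; T = 25.22°C
  900–2900 m, environment, upper layer: Δz = 2 km ⇒ ΔT = -23.8°C; T = 1.42°C
T_parcel − T_env = 14.17 − 1.42 = +12.75°C

+12.75°C (parcel warmer than environment)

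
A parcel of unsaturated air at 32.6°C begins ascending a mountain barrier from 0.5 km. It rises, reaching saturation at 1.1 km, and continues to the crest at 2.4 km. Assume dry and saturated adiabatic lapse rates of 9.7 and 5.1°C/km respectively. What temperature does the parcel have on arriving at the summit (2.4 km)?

Dry to 1100 m: -9.7 × 0.6 km = -5.82°C, so T = 26.78°C.
Saturated to 2400 m: -5.1 × 1.3 km = -6.63°C, so T = 20.15°C.

20.15°C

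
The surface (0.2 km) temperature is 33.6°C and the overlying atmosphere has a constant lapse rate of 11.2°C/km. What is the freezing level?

3.2 km

Height above start = (33.6 − 0) / 11.2 = 3 km
Altitude = 200 m + 3000 m = 3200 m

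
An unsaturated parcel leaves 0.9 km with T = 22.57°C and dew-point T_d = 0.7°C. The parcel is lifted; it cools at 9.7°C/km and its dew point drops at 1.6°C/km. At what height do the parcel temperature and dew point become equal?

T and T_d converge at 9.7 − 1.6 = 8.1°C per km
Height above start = (22.57 − 0.7) / 8.1 = 2.7 km
LCL altitude = 900 m + 2700 m = 3600 m

3.6 km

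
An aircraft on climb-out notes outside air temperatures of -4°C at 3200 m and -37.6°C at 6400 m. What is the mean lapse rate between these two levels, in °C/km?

Γ = −ΔT/Δz = (-4 − (-37.6)) / (6400 − 3200) m
  = 33.6°C / 3.2 km = 10.5°C/km

10.5°C/km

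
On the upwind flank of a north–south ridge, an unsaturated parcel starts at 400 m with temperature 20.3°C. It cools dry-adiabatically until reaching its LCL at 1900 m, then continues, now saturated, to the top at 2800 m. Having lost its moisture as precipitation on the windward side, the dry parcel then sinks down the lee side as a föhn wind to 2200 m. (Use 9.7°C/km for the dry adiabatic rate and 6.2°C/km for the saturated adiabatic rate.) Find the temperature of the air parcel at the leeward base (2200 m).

400 → 1900 m (dry, 9.7°C/km): ΔT = -9.7 × 1.5 = -14.55°C → T = 5.75°C
1900 → 2800 m (saturated, 6.2°C/km): ΔT = -6.2 × 0.9 = -5.58°C → T = 0.17°C
2800 → 2200 m (dry descent, 9.7°C/km): ΔT = +9.7 × 0.6 = +5.82°C → T = 5.99°C

5.99°C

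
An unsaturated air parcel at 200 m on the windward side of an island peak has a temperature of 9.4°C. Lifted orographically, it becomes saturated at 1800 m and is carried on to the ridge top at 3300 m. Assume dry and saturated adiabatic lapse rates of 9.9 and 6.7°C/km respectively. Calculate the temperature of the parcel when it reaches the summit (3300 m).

-16.49°C

200 → 1800 m (dry, 9.9°C/km): ΔT = -9.9 × 1.6 = -15.84°C → T = -6.44°C
1800 → 3300 m (saturated, 6.7°C/km): ΔT = -6.7 × 1.5 = -10.05°C → T = -16.49°C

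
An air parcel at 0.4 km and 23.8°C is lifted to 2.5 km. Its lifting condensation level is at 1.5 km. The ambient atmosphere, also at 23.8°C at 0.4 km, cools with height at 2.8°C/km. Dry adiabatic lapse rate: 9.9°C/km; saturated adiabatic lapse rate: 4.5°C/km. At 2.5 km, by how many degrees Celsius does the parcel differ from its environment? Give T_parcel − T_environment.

Parcel:
  400 → 1500 m (dry, 9.9°C/km): ΔT = -9.9 × 1.1 = -10.89°C → T = 12.91°C
  1500 → 2500 m (saturated, 4.5°C/km): ΔT = -4.5 × 1 = -4.5°C → T = 8.41°C
Environment:
  400 → 2500 m (environment, 2.8°C/km): ΔT = -2.8 × 2.1 = -5.88°C → T = 17.92°C
T_parcel − T_env = 8.41 − 17.92 = -9.51°C

-9.51°C (parcel cooler than environment)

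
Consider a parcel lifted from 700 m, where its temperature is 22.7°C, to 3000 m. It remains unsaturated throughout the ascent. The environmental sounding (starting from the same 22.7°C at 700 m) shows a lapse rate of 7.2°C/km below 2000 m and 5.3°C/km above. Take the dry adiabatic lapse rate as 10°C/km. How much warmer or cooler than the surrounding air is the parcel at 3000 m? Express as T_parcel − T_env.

Parcel:
  700–3000 m, dry: Δz = 2.3 km ⇒ ΔT = -23°C; T = -0.3°C
Environment:
  700–2000 m, environment, lower layer: Δz = 1.3 km ⇒ ΔT = -9.36°C; T = 13.34°C
  2000–3000 m, environment, upper layer: Δz = 1 km ⇒ ΔT = -5.3°C; T = 8.04°C
T_parcel − T_env = -0.3 − 8.04 = -8.34°C

-8.34°C (parcel cooler than environment)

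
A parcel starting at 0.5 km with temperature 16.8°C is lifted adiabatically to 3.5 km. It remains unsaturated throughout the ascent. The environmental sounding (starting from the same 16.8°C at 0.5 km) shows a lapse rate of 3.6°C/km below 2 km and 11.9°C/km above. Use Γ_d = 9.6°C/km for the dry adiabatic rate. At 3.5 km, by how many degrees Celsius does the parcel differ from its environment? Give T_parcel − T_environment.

Parcel:
  From 500 m to 3500 m (dry): cools by 9.6 × 3 = 28.8°C, giving -12°C.
Environment:
  From 500 m to 2000 m (environment, lower layer): cools by 3.6 × 1.5 = 5.4°C, giving 11.4°C.
  From 2000 m to 3500 m (environment, upper layer): cools by 11.9 × 1.5 = 17.85°C, giving -6.45°C.
T_parcel − T_env = -12 − (-6.45) = -5.55°C

-5.55°C (parcel cooler than environment)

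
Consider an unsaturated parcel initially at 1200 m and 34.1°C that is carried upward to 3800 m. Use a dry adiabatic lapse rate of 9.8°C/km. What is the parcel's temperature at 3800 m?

From 1200 m to 3800 m (dry adiabatic): cools by 9.8 × 2.6 = 25.48°C, giving 8.62°C.

8.62°C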